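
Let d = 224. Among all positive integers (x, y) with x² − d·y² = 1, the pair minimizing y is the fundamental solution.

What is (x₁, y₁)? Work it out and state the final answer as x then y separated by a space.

√224 = [14; 1,28, …], period ℓ=2 (even) → k=1
a_0=14:  p_0=14·1+0=14,  q_0=14·0+1=1
a_1=1:  p_1=1·14+1=15,  q_1=1·1+0=1
→ (15, 1).  Check: 15²=225, 224·1²=224, difference 1.

15 1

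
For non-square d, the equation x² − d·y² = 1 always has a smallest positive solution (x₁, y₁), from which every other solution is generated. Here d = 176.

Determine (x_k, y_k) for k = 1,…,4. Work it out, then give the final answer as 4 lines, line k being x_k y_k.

199 15
79201 5970
31521799 2376045
12545596801 945659940

√176 = [13; 3,1,3,26, …], period ℓ=4 (even) → k=3
k=0  a_k=13  p_k/q_k = 13/1
k=1  a_k=3  p_k/q_k = 40/3
k=2  a_k=1  p_k/q_k = 53/4
k=3  a_k=3  p_k/q_k = 199/15
(x₁, y₁) = (199, 15);  199² − 176·15² = 1 ✓
k=2:  x_2 = 199·199+176·15·15 = 79201,  y_2 = 199·15+15·199 = 5970
k=3:  x_3 = 199·79201+176·15·5970 = 31521799,  y_3 = 199·5970+15·79201 = 2376045
k=4:  x_4 = 199·31521799+176·15·2376045 = 12545596801,  y_4 = 199·2376045+15·31521799 = 945659940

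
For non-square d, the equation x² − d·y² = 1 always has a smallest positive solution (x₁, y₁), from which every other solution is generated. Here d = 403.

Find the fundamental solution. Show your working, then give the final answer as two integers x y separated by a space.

d=403: √d = [20; 13,2,1,3,1,3,1,2,13,40] (ℓ=10, even), read p_9/q_9
k=0  a_k=20  p_k/q_k = 20/1
k=1  a_k=13  p_k/q_k = 261/13
k=2  a_k=2  p_k/q_k = 542/27
k=3  a_k=1  p_k/q_k = 803/40
k=4  a_k=3  p_k/q_k = 2951/147
…
k=6  a_k=3  p_k/q_k = 14213/708
k=7  a_k=1  p_k/q_k = 17967/895
k=8  a_k=2  p_k/q_k = 50147/2498
k=9  a_k=13  p_k/q_k = 669878/33369
fundamental: x₁=669878, y₁=33369  (since 448736534884 − 403·1113490161 = 1)

669878 33369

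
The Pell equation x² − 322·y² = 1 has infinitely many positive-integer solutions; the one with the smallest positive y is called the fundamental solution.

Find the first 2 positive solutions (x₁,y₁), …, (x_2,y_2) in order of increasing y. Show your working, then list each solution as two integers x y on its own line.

323 18
208657 11628

d=322: √d = [17; 1,16,1,34] (ℓ=4, even), read p_3/q_3
a_0=17:  p_0=17·1+0=17,  q_0=17·0+1=1
a_1=1:  p_1=1·17+1=18,  q_1=1·1+0=1
a_2=16:  p_2=16·18+17=305,  q_2=16·1+1=17
a_3=1:  p_3=1·305+18=323,  q_3=1·17+1=18
fundamental: x₁=323, y₁=18  (since 104329 − 322·324 = 1)
k=2:  x_2 = 323·323+322·18·18 = 208657,  y_2 = 323·18+18·323 = 11628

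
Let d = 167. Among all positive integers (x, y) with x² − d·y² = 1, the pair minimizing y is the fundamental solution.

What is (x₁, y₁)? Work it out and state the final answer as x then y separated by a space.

[12; 1,11,1,24] for √167; ℓ=4 ⇒ convergent index 3
step 0: (12, 1)  from 12·(1,0) + (0,1)
step 1: (13, 1)  from 1·(12,1) + (1,0)
step 2: (155, 12)  from 11·(13,1) + (12,1)
step 3: (168, 13)  from 1·(155,12) + (13,1)
fundamental: x₁=168, y₁=13  (since 28224 − 167·169 = 1)

168 13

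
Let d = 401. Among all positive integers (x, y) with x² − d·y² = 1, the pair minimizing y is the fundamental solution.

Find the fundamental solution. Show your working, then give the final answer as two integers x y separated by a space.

801 40

d=401: √d = [20; 40] (ℓ=1, odd), read p_1/q_1
a_0=20:  p_0=20·1+0=20,  q_0=20·0+1=1
a_1=40:  p_1=40·20+1=801,  q_1=40·1+0=40
(x₁, y₁) = (801, 40);  801² − 401·40² = 1 ✓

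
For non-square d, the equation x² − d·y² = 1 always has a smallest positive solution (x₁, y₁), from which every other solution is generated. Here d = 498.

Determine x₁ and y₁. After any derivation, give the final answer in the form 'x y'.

179777 8056

√498 → a₀=22, period (3,6,22,6,3,44); ℓ=6 even so k=5
step 0: (22, 1)  from 22·(1,0) + (0,1)
…
step 2: (424, 19)  from 6·(67,3) + (22,1)
…
step 4: (56794, 2545)  from 6·(9395,421) + (424,19)
step 5: (179777, 8056)  from 3·(56794,2545) + (9395,421)
(x₁, y₁) = (179777, 8056);  179777² − 498·8056² = 1 ✓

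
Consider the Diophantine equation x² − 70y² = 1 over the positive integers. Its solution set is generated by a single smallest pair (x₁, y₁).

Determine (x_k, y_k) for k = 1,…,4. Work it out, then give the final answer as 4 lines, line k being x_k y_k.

√70 → a₀=8, period (2,1,2,1,2,16); ℓ=6 even so k=5
k=0  a_k=8  p_k/q_k = 8/1
…
k=2  a_k=1  p_k/q_k = 25/3
…
k=4  a_k=1  p_k/q_k = 92/11
k=5  a_k=2  p_k/q_k = 251/30
fundamental: x₁=251, y₁=30  (since 63001 − 70·900 = 1)
n=2: (251,30)∘(251,30) = (251·251+70·30·30, 251·30+30·251) = (126001,15060)
n=3: (126001,15060)∘(251,30) = (251·126001+70·30·15060, 251·15060+30·126001) = (63252251,7560090)
n=4: (63252251,7560090)∘(251,30) = (251·63252251+70·30·7560090, 251·7560090+30·63252251) = (31752504001,3795150120)

251 30
126001 15060
63252251 7560090
31752504001 3795150120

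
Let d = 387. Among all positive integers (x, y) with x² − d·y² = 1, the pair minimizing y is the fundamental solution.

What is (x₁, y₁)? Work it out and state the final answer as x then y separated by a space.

3482 177

d=387: √d = [19; 1,2,19,2,1,38] (ℓ=6, even), read p_5/q_5
a_0=19:  p_0=19·1+0=19,  q_0=19·0+1=1
a_1=1:  p_1=1·19+1=20,  q_1=1·1+0=1
…
a_4=2:  p_4=2·1141+59=2341,  q_4=2·58+3=119
a_5=1:  p_5=1·2341+1141=3482,  q_5=1·119+58=177
→ (3482, 177).  Check: 3482²=12124324, 387·177²=12124323, difference 1.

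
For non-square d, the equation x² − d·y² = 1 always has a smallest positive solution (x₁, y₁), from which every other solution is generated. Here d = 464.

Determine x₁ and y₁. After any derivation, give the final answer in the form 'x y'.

9801 455

[21; 1,1,5,1,1,1,5,1,1,42] for √464; ℓ=10 ⇒ convergent index 9
i=0: a=21 ⇒ p=21, q=1
i=1: a=1 ⇒ p=22, q=1
…
i=3: a=5 ⇒ p=237, q=11
…
i=5: a=1 ⇒ p=517, q=24
i=6: a=1 ⇒ p=797, q=37
i=7: a=5 ⇒ p=4502, q=209
i=8: a=1 ⇒ p=5299, q=246
i=9: a=1 ⇒ p=9801, q=455
fundamental: x₁=9801, y₁=455  (since 96059601 − 464·207025 = 1)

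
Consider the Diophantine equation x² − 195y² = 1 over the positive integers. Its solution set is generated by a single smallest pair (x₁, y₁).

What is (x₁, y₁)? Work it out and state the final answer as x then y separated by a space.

14 1

d=195: √d = [13; 1,26] (ℓ=2, even), read p_1/q_1
step 0: (13, 1)  from 13·(1,0) + (0,1)
step 1: (14, 1)  from 1·(13,1) + (1,0)
→ (14, 1).  Check: 14²=196, 195·1²=195, difference 1.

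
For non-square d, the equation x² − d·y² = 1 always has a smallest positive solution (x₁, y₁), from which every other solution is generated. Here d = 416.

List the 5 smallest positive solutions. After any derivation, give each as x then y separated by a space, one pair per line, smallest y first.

√416 → a₀=20, period (2,1,1,9,1,1,2,40); ℓ=8 even so k=7
step 0: (20, 1)  from 20·(1,0) + (0,1)
step 1: (41, 2)  from 2·(20,1) + (1,0)
…
step 4: (979, 48)  from 9·(102,5) + (61,3)
step 5: (1081, 53)  from 1·(979,48) + (102,5)
step 6: (2060, 101)  from 1·(1081,53) + (979,48)
step 7: (5201, 255)  from 2·(2060,101) + (1081,53)
fundamental: x₁=5201, y₁=255  (since 27050401 − 416·65025 = 1)
(x_2, y_2) = (5201·5201 + 416·255·255, 5201·255 + 255·5201) = (54100801, 2652510)
(x_3, y_3) = (5201·54100801 + 416·255·2652510, 5201·2652510 + 255·54100801) = (562756526801, 27591408765)
(x_4, y_4) = (5201·562756526801 + 416·255·27591408765, 5201·27591408765 + 255·562756526801) = (5853793337683201, 287005831321020)
(x_5, y_5) = (5201·5853793337683201 + 416·255·287005831321020, 5201·287005831321020 + 255·5853793337683201) = (60891157735824130001, 2985434629809841275)

5201 255
54100801 2652510
562756526801 27591408765
5853793337683201 287005831321020
60891157735824130001 2985434629809841275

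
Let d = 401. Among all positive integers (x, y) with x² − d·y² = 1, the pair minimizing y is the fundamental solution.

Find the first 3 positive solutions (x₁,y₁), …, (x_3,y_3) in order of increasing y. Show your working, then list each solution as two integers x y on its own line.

801 40
1283201 64080
2055687201 102656120

d=401: √d = [20; 40] (ℓ=1, odd), read p_1/q_1
a_0=20:  p_0=20·1+0=20,  q_0=20·0+1=1
a_1=40:  p_1=40·20+1=801,  q_1=40·1+0=40
(x₁, y₁) = (801, 40);  801² − 401·40² = 1 ✓
(801+40√401)^2 = 1283201 + 64080√401
(801+40√401)^3 = 2055687201 + 102656120√401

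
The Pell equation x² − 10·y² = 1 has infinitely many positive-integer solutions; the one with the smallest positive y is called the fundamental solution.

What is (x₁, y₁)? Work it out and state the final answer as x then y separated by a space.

d=10: √d = [3; 6] (ℓ=1, odd), read p_1/q_1
i=0: a=3 ⇒ p=3, q=1
i=1: a=6 ⇒ p=19, q=6
fundamental: x₁=19, y₁=6  (since 361 − 10·36 = 1)

19 6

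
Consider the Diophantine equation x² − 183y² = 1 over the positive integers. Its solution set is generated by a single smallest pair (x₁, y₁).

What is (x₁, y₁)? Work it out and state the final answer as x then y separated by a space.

[13; 1,1,8,1,1,26] for √183; ℓ=6 ⇒ convergent index 5
a_0=13:  p_0=13·1+0=13,  q_0=13·0+1=1
a_1=1:  p_1=1·13+1=14,  q_1=1·1+0=1
…
a_4=1:  p_4=1·230+27=257,  q_4=1·17+2=19
a_5=1:  p_5=1·257+230=487,  q_5=1·19+17=36
→ (487, 36).  Check: 487²=237169, 183·36²=237168, difference 1.

487 36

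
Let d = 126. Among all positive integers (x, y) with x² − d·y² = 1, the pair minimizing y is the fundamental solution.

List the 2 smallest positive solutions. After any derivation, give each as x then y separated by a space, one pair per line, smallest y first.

449 40
403201 35920

√126 = [11; 4,2,4,22, …], period ℓ=4 (even) → k=3
i=0: a=11 ⇒ p=11, q=1
i=1: a=4 ⇒ p=45, q=4
i=2: a=2 ⇒ p=101, q=9
i=3: a=4 ⇒ p=449, q=40
fundamental: x₁=449, y₁=40  (since 201601 − 126·1600 = 1)
n=2: (449,40)∘(449,40) = (449·449+126·40·40, 449·40+40·449) = (403201,35920)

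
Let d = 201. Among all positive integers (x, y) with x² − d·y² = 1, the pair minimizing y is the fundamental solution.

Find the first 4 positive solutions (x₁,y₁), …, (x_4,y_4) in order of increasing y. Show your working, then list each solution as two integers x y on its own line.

515095 36332
530645718049 37428863080
546665912276384215 38558840456348868
563169756167477608732801 39722931849688611461840

d=201: √d = [14; 5,1,1,1,2,…,1,5,28] (ℓ=14, even), read p_13/q_13
a_0=14:  p_0=14·1+0=14,  q_0=14·0+1=1
…
a_4=1:  p_4=1·156+85=241,  q_4=1·11+6=17
a_5=2:  p_5=2·241+156=638,  q_5=2·17+11=45
…
a_7=8:  p_7=8·879+638=7670,  q_7=8·62+45=541
a_8=1:  p_8=1·7670+879=8549,  q_8=1·541+62=603
a_9=2:  p_9=2·8549+7670=24768,  q_9=2·603+541=1747
…
a_11=1:  p_11=1·33317+24768=58085,  q_11=1·2350+1747=4097
a_12=1:  p_12=1·58085+33317=91402,  q_12=1·4097+2350=6447
a_13=5:  p_13=5·91402+58085=515095,  q_13=5·6447+4097=36332
(x₁, y₁) = (515095, 36332);  515095² − 201·36332² = 1 ✓
n=2: (515095,36332)∘(515095,36332) = (515095·515095+201·36332·36332, 515095·36332+36332·515095) = (530645718049,37428863080)
n=3: (530645718049,37428863080)∘(515095,36332) = (515095·530645718049+201·36332·37428863080, 515095·37428863080+36332·530645718049) = (546665912276384215,38558840456348868)
n=4: (546665912276384215,38558840456348868)∘(515095,36332) = (515095·546665912276384215+201·36332·38558840456348868, 515095·38558840456348868+36332·546665912276384215) = (563169756167477608732801,39722931849688611461840)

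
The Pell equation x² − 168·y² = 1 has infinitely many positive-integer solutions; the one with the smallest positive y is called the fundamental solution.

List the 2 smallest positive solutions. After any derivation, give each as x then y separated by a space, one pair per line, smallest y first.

13 1
337 26

[12; 1,24] for √168; ℓ=2 ⇒ convergent index 1
a_0=12:  p_0=12·1+0=12,  q_0=12·0+1=1
a_1=1:  p_1=1·12+1=13,  q_1=1·1+0=1
→ (13, 1).  Check: 13²=169, 168·1²=168, difference 1.
(x_2, y_2) = (13·13 + 168·1·1, 13·1 + 1·13) = (337, 26)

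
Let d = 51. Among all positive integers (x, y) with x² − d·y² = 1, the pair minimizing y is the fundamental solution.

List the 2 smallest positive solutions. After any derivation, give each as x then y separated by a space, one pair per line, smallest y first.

√51 = [7; 7,14, …], period ℓ=2 (even) → k=1
i=0: a=7 ⇒ p=7, q=1
i=1: a=7 ⇒ p=50, q=7
→ (50, 7).  Check: 50²=2500, 51·7²=2499, difference 1.
n=2: (50,7)∘(50,7) = (50·50+51·7·7, 50·7+7·50) = (4999,700)

50 7
4999 700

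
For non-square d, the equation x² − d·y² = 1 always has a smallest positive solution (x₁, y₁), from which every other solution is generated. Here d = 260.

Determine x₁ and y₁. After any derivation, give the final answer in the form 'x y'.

129 8

√260 = [16; 8,32, …], period ℓ=2 (even) → k=1
step 0: (16, 1)  from 16·(1,0) + (0,1)
step 1: (129, 8)  from 8·(16,1) + (1,0)
(x₁, y₁) = (129, 8);  129² − 260·8² = 1 ✓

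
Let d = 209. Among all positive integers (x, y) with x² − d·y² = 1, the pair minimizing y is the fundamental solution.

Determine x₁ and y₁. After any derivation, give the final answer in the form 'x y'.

√209 = [14; 2,5,3,2,3,5,2,28, …], period ℓ=8 (even) → k=7
i=0: a=14 ⇒ p=14, q=1
i=1: a=2 ⇒ p=29, q=2
…
i=4: a=2 ⇒ p=1171, q=81
…
i=6: a=5 ⇒ p=21266, q=1471
i=7: a=2 ⇒ p=46551, q=3220
→ (46551, 3220).  Check: 46551²=2166995601, 209·3220²=2166995600, difference 1.

46551 3220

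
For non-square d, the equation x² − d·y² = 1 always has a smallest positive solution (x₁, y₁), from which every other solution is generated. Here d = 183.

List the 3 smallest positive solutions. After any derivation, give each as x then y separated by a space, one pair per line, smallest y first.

√183 → a₀=13, period (1,1,8,1,1,26); ℓ=6 even so k=5
a_0=13:  p_0=13·1+0=13,  q_0=13·0+1=1
…
a_2=1:  p_2=1·14+13=27,  q_2=1·1+1=2
a_3=8:  p_3=8·27+14=230,  q_3=8·2+1=17
a_4=1:  p_4=1·230+27=257,  q_4=1·17+2=19
a_5=1:  p_5=1·257+230=487,  q_5=1·19+17=36
→ (487, 36).  Check: 487²=237169, 183·36²=237168, difference 1.
k=2:  x_2 = 487·487+183·36·36 = 474337,  y_2 = 487·36+36·487 = 35064
k=3:  x_3 = 487·474337+183·36·35064 = 462003751,  y_3 = 487·35064+36·474337 = 34152300

487 36
474337 35064
462003751 34152300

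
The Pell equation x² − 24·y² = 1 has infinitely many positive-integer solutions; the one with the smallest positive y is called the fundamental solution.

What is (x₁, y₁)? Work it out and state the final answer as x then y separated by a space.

5 1

√24 = [4; 1,8, …], period ℓ=2 (even) → k=1
k=0  a_k=4  p_k/q_k = 4/1
k=1  a_k=1  p_k/q_k = 5/1
→ (5, 1).  Check: 5²=25, 24·1²=24, difference 1.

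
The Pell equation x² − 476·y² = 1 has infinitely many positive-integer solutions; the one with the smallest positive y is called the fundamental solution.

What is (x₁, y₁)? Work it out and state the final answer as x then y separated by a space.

[21; 1,4,2,10,2,4,1,42] for √476; ℓ=8 ⇒ convergent index 7
k=0  a_k=21  p_k/q_k = 21/1
k=1  a_k=1  p_k/q_k = 22/1
k=2  a_k=4  p_k/q_k = 109/5
…
k=4  a_k=10  p_k/q_k = 2509/115
k=5  a_k=2  p_k/q_k = 5258/241
k=6  a_k=4  p_k/q_k = 23541/1079
k=7  a_k=1  p_k/q_k = 28799/1320
(x₁, y₁) = (28799, 1320);  28799² − 476·1320² = 1 ✓

28799 1320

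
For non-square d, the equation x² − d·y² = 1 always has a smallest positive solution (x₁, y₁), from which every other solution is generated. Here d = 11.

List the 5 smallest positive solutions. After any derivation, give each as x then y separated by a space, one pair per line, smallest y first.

√11 → a₀=3, period (3,6); ℓ=2 even so k=1
a_0=3:  p_0=3·1+0=3,  q_0=3·0+1=1
a_1=3:  p_1=3·3+1=10,  q_1=3·1+0=3
(x₁, y₁) = (10, 3);  10² − 11·3² = 1 ✓
(x_2, y_2) = (10·10 + 11·3·3, 10·3 + 3·10) = (199, 60)
(x_3, y_3) = (10·199 + 11·3·60, 10·60 + 3·199) = (3970, 1197)
(x_4, y_4) = (10·3970 + 11·3·1197, 10·1197 + 3·3970) = (79201, 23880)
(x_5, y_5) = (10·79201 + 11·3·23880, 10·23880 + 3·79201) = (1580050, 476403)

10 3
199 60
3970 1197
79201 23880
1580050 476403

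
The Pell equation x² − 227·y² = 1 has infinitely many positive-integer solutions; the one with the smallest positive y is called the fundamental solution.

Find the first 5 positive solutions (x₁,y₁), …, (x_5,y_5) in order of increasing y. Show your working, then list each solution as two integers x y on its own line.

√227 = [15; 15,30, …], period ℓ=2 (even) → k=1
step 0: (15, 1)  from 15·(1,0) + (0,1)
step 1: (226, 15)  from 15·(15,1) + (1,0)
→ (226, 15).  Check: 226²=51076, 227·15²=51075, difference 1.
k=2:  x_2 = 226·226+227·15·15 = 102151,  y_2 = 226·15+15·226 = 6780
k=3:  x_3 = 226·102151+227·15·6780 = 46172026,  y_3 = 226·6780+15·102151 = 3064545
k=4:  x_4 = 226·46172026+227·15·3064545 = 20869653601,  y_4 = 226·3064545+15·46172026 = 1385167560
k=5:  x_5 = 226·20869653601+227·15·1385167560 = 9433037255626,  y_5 = 226·1385167560+15·20869653601 = 626092672575

226 15
102151 6780
46172026 3064545
20869653601 1385167560
9433037255626 626092672575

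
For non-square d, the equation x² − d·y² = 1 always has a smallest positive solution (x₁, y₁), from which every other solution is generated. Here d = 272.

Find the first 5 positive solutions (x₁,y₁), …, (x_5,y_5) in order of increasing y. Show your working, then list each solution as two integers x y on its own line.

√272 → a₀=16, period (2,32); ℓ=2 even so k=1
i=0: a=16 ⇒ p=16, q=1
i=1: a=2 ⇒ p=33, q=2
fundamental: x₁=33, y₁=2  (since 1089 − 272·4 = 1)
(33+2√272)^2 = 2177 + 132√272
(33+2√272)^3 = 143649 + 8710√272
(33+2√272)^4 = 9478657 + 574728√272
(33+2√272)^5 = 625447713 + 37923338√272

33 2
2177 132
143649 8710
9478657 574728
625447713 37923338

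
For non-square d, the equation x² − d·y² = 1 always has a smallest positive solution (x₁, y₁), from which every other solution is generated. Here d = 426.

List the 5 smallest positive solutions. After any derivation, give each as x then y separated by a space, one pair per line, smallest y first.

√426 → a₀=20, period (1,1,1,3,2,6,2,3,1,1,1,40); ℓ=12 even so k=11
k=0  a_k=20  p_k/q_k = 20/1
k=1  a_k=1  p_k/q_k = 21/1
…
k=3  a_k=1  p_k/q_k = 62/3
k=4  a_k=3  p_k/q_k = 227/11
k=5  a_k=2  p_k/q_k = 516/25
…
k=7  a_k=2  p_k/q_k = 7162/347
k=8  a_k=3  p_k/q_k = 24809/1202
k=9  a_k=1  p_k/q_k = 31971/1549
k=10  a_k=1  p_k/q_k = 56780/2751
k=11  a_k=1  p_k/q_k = 88751/4300
fundamental: x₁=88751, y₁=4300  (since 7876740001 − 426·18490000 = 1)
(x_2, y_2) = (88751·88751 + 426·4300·4300, 88751·4300 + 4300·88751) = (15753480001, 763258600)
(x_3, y_3) = (88751·15753480001 + 426·4300·763258600, 88751·763258600 + 4300·15753480001) = (2796274207048751, 135479928012900)
(x_4, y_4) = (88751·2796274207048751 + 426·4300·135479928012900, 88751·135479928012900 + 4300·2796274207048751) = (496344264283813920001, 24047958181382517200)
(x_5, y_5) = (88751·496344264283813920001 + 426·4300·24047958181382517200, 88751·24047958181382517200 + 4300·496344264283813920001) = (88102099596109264220968751, 4268560672976279640021500)

88751 4300
15753480001 763258600
2796274207048751 135479928012900
496344264283813920001 24047958181382517200
88102099596109264220968751 4268560672976279640021500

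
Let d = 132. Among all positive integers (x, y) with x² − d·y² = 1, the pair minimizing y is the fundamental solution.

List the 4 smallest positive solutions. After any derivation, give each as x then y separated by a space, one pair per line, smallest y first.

[11; 2,22] for √132; ℓ=2 ⇒ convergent index 1
a_0=11:  p_0=11·1+0=11,  q_0=11·0+1=1
a_1=2:  p_1=2·11+1=23,  q_1=2·1+0=2
→ (23, 2).  Check: 23²=529, 132·2²=528, difference 1.
(x_2, y_2) = (23·23 + 132·2·2, 23·2 + 2·23) = (1057, 92)
(x_3, y_3) = (23·1057 + 132·2·92, 23·92 + 2·1057) = (48599, 4230)
(x_4, y_4) = (23·48599 + 132·2·4230, 23·4230 + 2·48599) = (2234497, 194488)

23 2
1057 92
48599 4230
2234497 194488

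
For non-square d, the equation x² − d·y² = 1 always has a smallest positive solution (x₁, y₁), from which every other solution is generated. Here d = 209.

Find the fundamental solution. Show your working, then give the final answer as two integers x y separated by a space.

46551 3220

[14; 2,5,3,2,3,5,2,28] for √209; ℓ=8 ⇒ convergent index 7
i=0: a=14 ⇒ p=14, q=1
i=1: a=2 ⇒ p=29, q=2
…
i=5: a=3 ⇒ p=4019, q=278
i=6: a=5 ⇒ p=21266, q=1471
i=7: a=2 ⇒ p=46551, q=3220
→ (46551, 3220).  Check: 46551²=2166995601, 209·3220²=2166995600, difference 1.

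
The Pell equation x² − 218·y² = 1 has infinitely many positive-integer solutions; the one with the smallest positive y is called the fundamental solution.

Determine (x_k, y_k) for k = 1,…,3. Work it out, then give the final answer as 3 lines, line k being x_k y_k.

√218 → a₀=14, period (1,3,3,1,28); ℓ=5 odd so k=9
step 0: (14, 1)  from 14·(1,0) + (0,1)
…
step 3: (192, 13)  from 3·(59,4) + (15,1)
…
step 6: (7471, 506)  from 1·(7220,489) + (251,17)
step 7: (29633, 2007)  from 3·(7471,506) + (7220,489)
step 8: (96370, 6527)  from 3·(29633,2007) + (7471,506)
step 9: (126003, 8534)  from 1·(96370,6527) + (29633,2007)
→ (126003, 8534).  Check: 126003²=15876756009, 218·8534²=15876756008, difference 1.
k=2:  x_2 = 126003·126003+218·8534·8534 = 31753512017,  y_2 = 126003·8534+8534·126003 = 2150619204
k=3:  x_3 = 126003·31753512017+218·8534·2150619204 = 8002075549230099,  y_3 = 126003·2150619204+8534·31753512017 = 541968943114690

126003 8534
31753512017 2150619204
8002075549230099 541968943114690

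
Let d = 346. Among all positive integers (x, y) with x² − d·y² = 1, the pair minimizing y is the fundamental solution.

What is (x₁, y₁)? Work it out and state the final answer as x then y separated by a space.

17299 930

√346 = [18; 1,1,1,1,36, …], period ℓ=5 (odd) → k=9
step 0: (18, 1)  from 18·(1,0) + (0,1)
step 1: (19, 1)  from 1·(18,1) + (1,0)
step 2: (37, 2)  from 1·(19,1) + (18,1)
step 3: (56, 3)  from 1·(37,2) + (19,1)
step 4: (93, 5)  from 1·(56,3) + (37,2)
step 5: (3404, 183)  from 36·(93,5) + (56,3)
step 6: (3497, 188)  from 1·(3404,183) + (93,5)
step 7: (6901, 371)  from 1·(3497,188) + (3404,183)
step 8: (10398, 559)  from 1·(6901,371) + (3497,188)
step 9: (17299, 930)  from 1·(10398,559) + (6901,371)
fundamental: x₁=17299, y₁=930  (since 299255401 − 346·864900 = 1)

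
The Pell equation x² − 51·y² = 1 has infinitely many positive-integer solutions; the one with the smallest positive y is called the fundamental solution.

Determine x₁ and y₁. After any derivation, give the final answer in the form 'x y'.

[7; 7,14] for √51; ℓ=2 ⇒ convergent index 1
k=0  a_k=7  p_k/q_k = 7/1
k=1  a_k=7  p_k/q_k = 50/7
(x₁, y₁) = (50, 7);  50² − 51·7² = 1 ✓

50 7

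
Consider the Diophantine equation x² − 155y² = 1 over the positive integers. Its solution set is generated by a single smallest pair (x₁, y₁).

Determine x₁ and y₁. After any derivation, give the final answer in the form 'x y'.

[12; 2,4,2,24] for √155; ℓ=4 ⇒ convergent index 3
a_0=12:  p_0=12·1+0=12,  q_0=12·0+1=1
a_1=2:  p_1=2·12+1=25,  q_1=2·1+0=2
a_2=4:  p_2=4·25+12=112,  q_2=4·2+1=9
a_3=2:  p_3=2·112+25=249,  q_3=2·9+2=20
fundamental: x₁=249, y₁=20  (since 62001 − 155·400 = 1)

249 20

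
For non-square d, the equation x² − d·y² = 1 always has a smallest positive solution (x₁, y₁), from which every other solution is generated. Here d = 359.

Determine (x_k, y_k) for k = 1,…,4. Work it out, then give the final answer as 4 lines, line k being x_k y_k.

√359 = [18; 1,17,1,36, …], period ℓ=4 (even) → k=3
step 0: (18, 1)  from 18·(1,0) + (0,1)
step 1: (19, 1)  from 1·(18,1) + (1,0)
step 2: (341, 18)  from 17·(19,1) + (18,1)
step 3: (360, 19)  from 1·(341,18) + (19,1)
→ (360, 19).  Check: 360²=129600, 359·19²=129599, difference 1.
n=2: (360,19)∘(360,19) = (360·360+359·19·19, 360·19+19·360) = (259199,13680)
n=3: (259199,13680)∘(360,19) = (360·259199+359·19·13680, 360·13680+19·259199) = (186622920,9849581)
n=4: (186622920,9849581)∘(360,19) = (360·186622920+359·19·9849581, 360·9849581+19·186622920) = (134368243201,7091684640)

360 19
259199 13680
186622920 9849581
134368243201 7091684640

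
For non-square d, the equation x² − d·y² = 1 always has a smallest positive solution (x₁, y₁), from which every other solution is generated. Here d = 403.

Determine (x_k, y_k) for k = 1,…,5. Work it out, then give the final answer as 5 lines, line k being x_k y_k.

669878 33369
897473069767 44706317964
1202394930058086974 59895557730143415
1610915821914004898868577 80245432842261314788776
2158234137903017152358511160238 107509300122956754498421235241

√403 = [20; 13,2,1,3,1,3,1,2,13,40, …], period ℓ=10 (even) → k=9
i=0: a=20 ⇒ p=20, q=1
i=1: a=13 ⇒ p=261, q=13
i=2: a=2 ⇒ p=542, q=27
i=3: a=1 ⇒ p=803, q=40
i=4: a=3 ⇒ p=2951, q=147
i=5: a=1 ⇒ p=3754, q=187
i=6: a=3 ⇒ p=14213, q=708
i=7: a=1 ⇒ p=17967, q=895
i=8: a=2 ⇒ p=50147, q=2498
i=9: a=13 ⇒ p=669878, q=33369
(x₁, y₁) = (669878, 33369);  669878² − 403·33369² = 1 ✓
(x_2, y_2) = (669878·669878 + 403·33369·33369, 669878·33369 + 33369·669878) = (897473069767, 44706317964)
(x_3, y_3) = (669878·897473069767 + 403·33369·44706317964, 669878·44706317964 + 33369·897473069767) = (1202394930058086974, 59895557730143415)
(x_4, y_4) = (669878·1202394930058086974 + 403·33369·59895557730143415, 669878·59895557730143415 + 33369·1202394930058086974) = (1610915821914004898868577, 80245432842261314788776)
(x_5, y_5) = (669878·1610915821914004898868577 + 403·33369·80245432842261314788776, 669878·80245432842261314788776 + 33369·1610915821914004898868577) = (2158234137903017152358511160238, 107509300122956754498421235241)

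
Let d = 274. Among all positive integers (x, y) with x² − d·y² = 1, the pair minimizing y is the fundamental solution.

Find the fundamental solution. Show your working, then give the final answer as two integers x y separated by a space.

d=274: √d = [16; 1,1,4,4,1,1,32] (ℓ=7, odd), read p_13/q_13
a_0=16:  p_0=16·1+0=16,  q_0=16·0+1=1
…
a_2=1:  p_2=1·17+16=33,  q_2=1·1+1=2
…
a_4=4:  p_4=4·149+33=629,  q_4=4·9+2=38
a_5=1:  p_5=1·629+149=778,  q_5=1·38+9=47
a_6=1:  p_6=1·778+629=1407,  q_6=1·47+38=85
…
a_8=1:  p_8=1·45802+1407=47209,  q_8=1·2767+85=2852
a_9=1:  p_9=1·47209+45802=93011,  q_9=1·2852+2767=5619
a_10=4:  p_10=4·93011+47209=419253,  q_10=4·5619+2852=25328
…
a_12=1:  p_12=1·1770023+419253=2189276,  q_12=1·106931+25328=132259
a_13=1:  p_13=1·2189276+1770023=3959299,  q_13=1·132259+106931=239190
(x₁, y₁) = (3959299, 239190);  3959299² − 274·239190² = 1 ✓

3959299 239190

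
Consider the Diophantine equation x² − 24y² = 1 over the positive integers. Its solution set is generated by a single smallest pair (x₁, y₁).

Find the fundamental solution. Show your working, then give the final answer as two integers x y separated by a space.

√24 → a₀=4, period (1,8); ℓ=2 even so k=1
k=0  a_k=4  p_k/q_k = 4/1
k=1  a_k=1  p_k/q_k = 5/1
(x₁, y₁) = (5, 1);  5² − 24·1² = 1 ✓

5 1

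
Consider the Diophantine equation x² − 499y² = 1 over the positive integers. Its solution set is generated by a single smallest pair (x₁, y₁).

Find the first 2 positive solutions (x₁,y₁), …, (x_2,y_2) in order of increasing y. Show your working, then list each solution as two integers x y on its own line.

d=499: √d = [22; 2,1,21,1,2,44] (ℓ=6, even), read p_5/q_5
k=0  a_k=22  p_k/q_k = 22/1
…
k=2  a_k=1  p_k/q_k = 67/3
…
k=4  a_k=1  p_k/q_k = 1519/68
k=5  a_k=2  p_k/q_k = 4490/201
(x₁, y₁) = (4490, 201);  4490² − 499·201² = 1 ✓
(4490+201√499)^2 = 40320199 + 1804980√499

4490 201
40320199 1804980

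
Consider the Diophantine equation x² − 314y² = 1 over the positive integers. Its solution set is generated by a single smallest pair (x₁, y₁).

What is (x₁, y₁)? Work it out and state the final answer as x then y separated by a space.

392499 22150

[17; 1,2,1,1,2,1,34] for √314; ℓ=7 ⇒ convergent index 13
a_0=17:  p_0=17·1+0=17,  q_0=17·0+1=1
…
a_3=1:  p_3=1·53+18=71,  q_3=1·3+1=4
…
a_7=34:  p_7=34·443+319=15381,  q_7=34·25+18=868
…
a_12=2:  p_12=2·109882+62853=282617,  q_12=2·6201+3547=15949
a_13=1:  p_13=1·282617+109882=392499,  q_13=1·15949+6201=22150
fundamental: x₁=392499, y₁=22150  (since 154055465001 − 314·490622500 = 1)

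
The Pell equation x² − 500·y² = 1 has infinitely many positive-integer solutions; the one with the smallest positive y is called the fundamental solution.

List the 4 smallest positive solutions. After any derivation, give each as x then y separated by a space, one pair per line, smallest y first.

[22; 2,1,3,2,1,…,1,2,44] for √500; ℓ=14 ⇒ convergent index 13
a_0=22:  p_0=22·1+0=22,  q_0=22·0+1=1
…
a_8=1:  p_8=1·14445+1364=15809,  q_8=1·646+61=707
…
a_11=3:  p_11=3·76317+30254=259205,  q_11=3·3413+1353=11592
a_12=1:  p_12=1·259205+76317=335522,  q_12=1·11592+3413=15005
a_13=2:  p_13=2·335522+259205=930249,  q_13=2·15005+11592=41602
→ (930249, 41602).  Check: 930249²=865363202001, 500·41602²=865363202000, difference 1.
k=2:  x_2 = 930249·930249+500·41602·41602 = 1730726404001,  y_2 = 930249·41602+41602·930249 = 77400437796
k=3:  x_3 = 930249·1730726404001+500·41602·77400437796 = 3220013013190122249,  y_3 = 930249·77400437796+41602·1730726404001 = 144003359718540806
k=4:  x_4 = 930249·3220013013190122249+500·41602·144003359718540806 = 5990827771012465337616001,  y_4 = 930249·144003359718540806+41602·3220013013190122249 = 267917962749548332043592

930249 41602
1730726404001 77400437796
3220013013190122249 144003359718540806
5990827771012465337616001 267917962749548332043592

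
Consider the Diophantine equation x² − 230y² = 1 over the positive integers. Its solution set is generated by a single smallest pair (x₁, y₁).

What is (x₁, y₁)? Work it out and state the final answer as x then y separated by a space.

91 6

[15; 6,30] for √230; ℓ=2 ⇒ convergent index 1
k=0  a_k=15  p_k/q_k = 15/1
k=1  a_k=6  p_k/q_k = 91/6
(x₁, y₁) = (91, 6);  91² − 230·6² = 1 ✓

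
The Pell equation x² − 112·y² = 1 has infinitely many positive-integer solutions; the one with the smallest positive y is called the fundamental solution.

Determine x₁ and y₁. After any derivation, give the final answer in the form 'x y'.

127 12

d=112: √d = [10; 1,1,2,1,1,20] (ℓ=6, even), read p_5/q_5
k=0  a_k=10  p_k/q_k = 10/1
k=1  a_k=1  p_k/q_k = 11/1
k=2  a_k=1  p_k/q_k = 21/2
k=3  a_k=2  p_k/q_k = 53/5
k=4  a_k=1  p_k/q_k = 74/7
k=5  a_k=1  p_k/q_k = 127/12
fundamental: x₁=127, y₁=12  (since 16129 − 112·144 = 1)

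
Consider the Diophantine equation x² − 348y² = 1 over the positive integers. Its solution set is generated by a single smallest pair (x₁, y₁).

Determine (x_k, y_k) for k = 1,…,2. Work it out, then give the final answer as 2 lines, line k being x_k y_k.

1567 84
4910977 263256

[18; 1,1,1,8,1,1,1,36] for √348; ℓ=8 ⇒ convergent index 7
i=0: a=18 ⇒ p=18, q=1
…
i=6: a=1 ⇒ p=1026, q=55
i=7: a=1 ⇒ p=1567, q=84
fundamental: x₁=1567, y₁=84  (since 2455489 − 348·7056 = 1)
(1567+84√348)^2 = 4910977 + 263256√348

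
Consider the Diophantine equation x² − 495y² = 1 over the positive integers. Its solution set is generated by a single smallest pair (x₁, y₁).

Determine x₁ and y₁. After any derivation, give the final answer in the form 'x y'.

89 4

d=495: √d = [22; 4,44] (ℓ=2, even), read p_1/q_1
k=0  a_k=22  p_k/q_k = 22/1
k=1  a_k=4  p_k/q_k = 89/4
fundamental: x₁=89, y₁=4  (since 7921 − 495·16 = 1)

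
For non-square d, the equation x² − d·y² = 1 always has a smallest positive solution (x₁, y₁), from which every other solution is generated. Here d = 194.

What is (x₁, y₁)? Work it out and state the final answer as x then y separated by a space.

195 14

√194 → a₀=13, period (1,12,1,26); ℓ=4 even so k=3
step 0: (13, 1)  from 13·(1,0) + (0,1)
step 1: (14, 1)  from 1·(13,1) + (1,0)
step 2: (181, 13)  from 12·(14,1) + (13,1)
step 3: (195, 14)  from 1·(181,13) + (14,1)
→ (195, 14).  Check: 195²=38025, 194·14²=38024, difference 1.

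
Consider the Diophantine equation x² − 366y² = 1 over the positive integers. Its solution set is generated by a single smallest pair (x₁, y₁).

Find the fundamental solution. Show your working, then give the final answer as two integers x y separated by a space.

[19; 7,1,1,1,2,12,2,1,1,1,7,38] for √366; ℓ=12 ⇒ convergent index 11
a_0=19:  p_0=19·1+0=19,  q_0=19·0+1=1
a_1=7:  p_1=7·19+1=134,  q_1=7·1+0=7
a_2=1:  p_2=1·134+19=153,  q_2=1·7+1=8
…
a_6=12:  p_6=12·1167+440=14444,  q_6=12·61+23=755
…
a_10=1:  p_10=1·74554+44499=119053,  q_10=1·3897+2326=6223
a_11=7:  p_11=7·119053+74554=907925,  q_11=7·6223+3897=47458
→ (907925, 47458).  Check: 907925²=824327805625, 366·47458²=824327805624, difference 1.

907925 47458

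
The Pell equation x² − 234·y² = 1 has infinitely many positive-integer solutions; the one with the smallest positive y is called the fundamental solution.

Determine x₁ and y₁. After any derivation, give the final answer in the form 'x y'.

√234 → a₀=15, period (3,2,1,2,1,2,3,30); ℓ=8 even so k=7
i=0: a=15 ⇒ p=15, q=1
i=1: a=3 ⇒ p=46, q=3
i=2: a=2 ⇒ p=107, q=7
i=3: a=1 ⇒ p=153, q=10
i=4: a=2 ⇒ p=413, q=27
i=5: a=1 ⇒ p=566, q=37
i=6: a=2 ⇒ p=1545, q=101
i=7: a=3 ⇒ p=5201, q=340
(x₁, y₁) = (5201, 340);  5201² − 234·340² = 1 ✓

5201 340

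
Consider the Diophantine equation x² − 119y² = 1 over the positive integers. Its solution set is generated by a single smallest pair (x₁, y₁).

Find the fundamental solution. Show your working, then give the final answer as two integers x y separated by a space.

120 11

√119 → a₀=10, period (1,9,1,20); ℓ=4 even so k=3
a_0=10:  p_0=10·1+0=10,  q_0=10·0+1=1
a_1=1:  p_1=1·10+1=11,  q_1=1·1+0=1
a_2=9:  p_2=9·11+10=109,  q_2=9·1+1=10
a_3=1:  p_3=1·109+11=120,  q_3=1·10+1=11
fundamental: x₁=120, y₁=11  (since 14400 − 119·121 = 1)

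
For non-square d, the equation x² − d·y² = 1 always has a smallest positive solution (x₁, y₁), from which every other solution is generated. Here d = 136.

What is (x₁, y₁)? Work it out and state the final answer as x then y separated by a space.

35 3

[11; 1,1,1,22] for √136; ℓ=4 ⇒ convergent index 3
a_0=11:  p_0=11·1+0=11,  q_0=11·0+1=1
a_1=1:  p_1=1·11+1=12,  q_1=1·1+0=1
a_2=1:  p_2=1·12+11=23,  q_2=1·1+1=2
a_3=1:  p_3=1·23+12=35,  q_3=1·2+1=3
(x₁, y₁) = (35, 3);  35² − 136·3² = 1 ✓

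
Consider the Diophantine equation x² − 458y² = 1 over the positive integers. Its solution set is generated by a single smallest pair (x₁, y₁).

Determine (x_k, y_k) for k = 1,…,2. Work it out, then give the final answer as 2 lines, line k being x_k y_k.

√458 = [21; 2,2,42, …], period ℓ=3 (odd) → k=5
step 0: (21, 1)  from 21·(1,0) + (0,1)
step 1: (43, 2)  from 2·(21,1) + (1,0)
step 2: (107, 5)  from 2·(43,2) + (21,1)
step 3: (4537, 212)  from 42·(107,5) + (43,2)
step 4: (9181, 429)  from 2·(4537,212) + (107,5)
step 5: (22899, 1070)  from 2·(9181,429) + (4537,212)
→ (22899, 1070).  Check: 22899²=524364201, 458·1070²=524364200, difference 1.
k=2:  x_2 = 22899·22899+458·1070·1070 = 1048728401,  y_2 = 22899·1070+1070·22899 = 49003860

22899 1070
1048728401 49003860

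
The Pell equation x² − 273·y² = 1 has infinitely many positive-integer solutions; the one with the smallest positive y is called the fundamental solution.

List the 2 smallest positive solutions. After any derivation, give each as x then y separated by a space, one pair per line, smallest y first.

d=273: √d = [16; 1,1,10,1,1,32] (ℓ=6, even), read p_5/q_5
k=0  a_k=16  p_k/q_k = 16/1
k=1  a_k=1  p_k/q_k = 17/1
k=2  a_k=1  p_k/q_k = 33/2
…
k=4  a_k=1  p_k/q_k = 380/23
k=5  a_k=1  p_k/q_k = 727/44
fundamental: x₁=727, y₁=44  (since 528529 − 273·1936 = 1)
(727+44√273)^2 = 1057057 + 63976√273

727 44
1057057 63976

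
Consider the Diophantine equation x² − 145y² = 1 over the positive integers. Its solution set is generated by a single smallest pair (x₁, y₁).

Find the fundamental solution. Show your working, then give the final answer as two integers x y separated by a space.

√145 = [12; 24, …], period ℓ=1 (odd) → k=1
step 0: (12, 1)  from 12·(1,0) + (0,1)
step 1: (289, 24)  from 24·(12,1) + (1,0)
→ (289, 24).  Check: 289²=83521, 145·24²=83520, difference 1.

289 24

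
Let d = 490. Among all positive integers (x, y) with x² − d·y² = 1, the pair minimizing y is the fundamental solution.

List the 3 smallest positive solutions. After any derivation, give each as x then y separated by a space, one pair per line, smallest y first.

d=490: √d = [22; 7,2,1,4,4,4,1,2,7,44] (ℓ=10, even), read p_9/q_9
i=0: a=22 ⇒ p=22, q=1
…
i=2: a=2 ⇒ p=332, q=15
…
i=5: a=4 ⇒ p=9607, q=434
i=6: a=4 ⇒ p=40708, q=1839
i=7: a=1 ⇒ p=50315, q=2273
i=8: a=2 ⇒ p=141338, q=6385
i=9: a=7 ⇒ p=1039681, q=46968
(x₁, y₁) = (1039681, 46968);  1039681² − 490·46968² = 1 ✓
(x_2, y_2) = (1039681·1039681 + 490·46968·46968, 1039681·46968 + 46968·1039681) = (2161873163521, 97663474416)
(x_3, y_3) = (1039681·2161873163521 + 490·46968·97663474416, 1039681·97663474416 + 46968·2161873163521) = (4495316905044313921, 203077717488555624)

1039681 46968
2161873163521 97663474416
4495316905044313921 203077717488555624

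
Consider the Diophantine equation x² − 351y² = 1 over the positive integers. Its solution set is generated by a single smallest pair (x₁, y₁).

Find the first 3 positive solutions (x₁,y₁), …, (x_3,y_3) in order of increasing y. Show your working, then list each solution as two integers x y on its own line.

√351 = [18; 1,2,1,3,2,2,2,3,1,2,1,36, …], period ℓ=12 (even) → k=11
i=0: a=18 ⇒ p=18, q=1
…
i=2: a=2 ⇒ p=56, q=3
…
i=4: a=3 ⇒ p=281, q=15
…
i=6: a=2 ⇒ p=1555, q=83
i=7: a=2 ⇒ p=3747, q=200
…
i=9: a=1 ⇒ p=16543, q=883
i=10: a=2 ⇒ p=45882, q=2449
i=11: a=1 ⇒ p=62425, q=3332
(x₁, y₁) = (62425, 3332);  62425² − 351·3332² = 1 ✓
(x_2, y_2) = (62425·62425 + 351·3332·3332, 62425·3332 + 3332·62425) = (7793761249, 416000200)
(x_3, y_3) = (62425·7793761249 + 351·3332·416000200, 62425·416000200 + 3332·7793761249) = (973051091875225, 51937624966668)

62425 3332
7793761249 416000200
973051091875225 51937624966668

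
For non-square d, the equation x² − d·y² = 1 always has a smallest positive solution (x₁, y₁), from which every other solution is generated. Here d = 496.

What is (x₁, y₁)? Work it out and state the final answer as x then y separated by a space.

d=496: √d = [22; 3,1,2,4,1,…,1,3,44] (ℓ=16, even), read p_15/q_15
step 0: (22, 1)  from 22·(1,0) + (0,1)
…
step 2: (89, 4)  from 1·(67,3) + (22,1)
step 3: (245, 11)  from 2·(89,4) + (67,3)
step 4: (1069, 48)  from 4·(245,11) + (89,4)
…
step 6: (2383, 107)  from 1·(1314,59) + (1069,48)
…
step 8: (14543, 653)  from 2·(6080,273) + (2383,107)
…
step 11: (84875, 3811)  from 1·(49709,2232) + (35166,1579)
…
step 13: (863293, 38763)  from 2·(389209,17476) + (84875,3811)
step 14: (1252502, 56239)  from 1·(863293,38763) + (389209,17476)
step 15: (4620799, 207480)  from 3·(1252502,56239) + (863293,38763)
(x₁, y₁) = (4620799, 207480);  4620799² − 496·207480² = 1 ✓

4620799 207480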